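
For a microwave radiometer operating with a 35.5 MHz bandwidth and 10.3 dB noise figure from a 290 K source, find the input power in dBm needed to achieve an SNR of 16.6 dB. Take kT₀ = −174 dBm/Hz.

−71.6 dBm

Sensitivity = −174 + 10 log₁₀(B) + NF + SNR_min
= −174 + 75.5 + 10.3 + 16.6
= −71.6 dBm → −71.6 dBm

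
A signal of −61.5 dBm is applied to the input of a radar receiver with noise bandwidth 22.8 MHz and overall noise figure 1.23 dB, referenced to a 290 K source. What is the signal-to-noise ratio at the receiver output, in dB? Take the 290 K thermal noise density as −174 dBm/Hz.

Noise floor: N = −174 + 10 log₁₀(B) + NF
10 log₁₀(2.28×10⁷) = 73.58 dB
N = −174 + 73.58 + 1.23 = −99.19 dBm
SNR = P_sig − N = −61.5 − (−99.19) = 37.69 dB → 37.7 dB

37.7 dB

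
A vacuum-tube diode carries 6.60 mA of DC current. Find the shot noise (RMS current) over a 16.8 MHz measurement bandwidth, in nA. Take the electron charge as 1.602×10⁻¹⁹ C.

I_n = √(2qI·B)
2qI·B = 2 × 1.602×10⁻¹⁹ × 6.60×10⁻³ × 1.68×10⁷ = 3.55×10⁻¹⁴ A²
I_n = √(3.55×10⁻¹⁴) = 1.88×10⁻⁷ A = 188 nA

188 nA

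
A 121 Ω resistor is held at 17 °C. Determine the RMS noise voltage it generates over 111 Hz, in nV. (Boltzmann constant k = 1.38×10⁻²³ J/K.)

T = 17 °C + 273.15 = 290.15 K
V_n = √(4kTRB)
4kTRB = 4 × 1.38×10⁻²³ × 290.15 × 1.21×10² × 1.11×10² = 2.15×10⁻¹⁶ V²
V_n = √(2.15×10⁻¹⁶) = 1.47×10⁻⁸ V = 14.7 nV

14.7 nV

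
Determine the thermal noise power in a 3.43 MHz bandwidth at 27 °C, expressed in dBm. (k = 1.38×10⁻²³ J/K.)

−108.5 dBm

T = 27 °C + 273.15 = 300.15 K
P_n = kTB = 1.38×10⁻²³ × 300.15 × 3.43×10⁶ = 1.42×10⁻¹⁴ W
In dBm: 10 log₁₀(1.42×10⁻¹⁴ / 10⁻³) = −108.5 dBm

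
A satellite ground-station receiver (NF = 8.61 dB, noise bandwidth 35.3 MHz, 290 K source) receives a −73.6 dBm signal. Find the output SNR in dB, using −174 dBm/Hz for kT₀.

16.3 dB

Noise floor: N = −174 + 10 log₁₀(B) + NF
10 log₁₀(3.53×10⁷) = 75.48 dB
N = −174 + 75.48 + 8.61 = −89.91 dBm
SNR = P_sig − N = −73.6 − (−89.91) = 16.31 dB → 16.3 dB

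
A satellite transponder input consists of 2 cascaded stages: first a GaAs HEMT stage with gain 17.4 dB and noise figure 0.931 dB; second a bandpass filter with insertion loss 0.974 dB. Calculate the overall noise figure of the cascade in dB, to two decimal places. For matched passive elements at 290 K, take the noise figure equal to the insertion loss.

0.95 dB

Convert to linear (a loss of L dB is a gain of −L dB): F_i = 10^(NF_i/10), G_i = 10^(G_i,dB/10)
  Stage 1: F_1 = 10^(0.931/10) = 1.239, G_1 = 10^(17.4/10) = 54.95
  Stage 2: F_2 = 10^(0.974/10) = 1.251, G_2 = 10^(−0.974/10) = 0.7991
Friis cascade:
  F = 1.239 + (1.251 − 1)/54.95 = 1.244
NF = 10 log₁₀(1.244) = 0.95 dB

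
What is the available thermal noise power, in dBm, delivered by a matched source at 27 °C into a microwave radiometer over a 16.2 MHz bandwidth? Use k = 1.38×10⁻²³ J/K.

T = 27 °C + 273.15 = 300.15 K
P_n = kTB = 1.38×10⁻²³ × 300.15 × 1.62×10⁷ = 6.71×10⁻¹⁴ W
In dBm: 10 log₁₀(6.71×10⁻¹⁴ / 10⁻³) = −101.7 dBm

−101.7 dBm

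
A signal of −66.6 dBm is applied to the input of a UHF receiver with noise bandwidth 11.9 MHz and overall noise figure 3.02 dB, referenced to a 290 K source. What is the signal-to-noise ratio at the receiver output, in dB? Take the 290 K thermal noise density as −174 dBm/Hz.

Noise floor: N = −174 + 10 log₁₀(B) + NF
10 log₁₀(1.19×10⁷) = 70.76 dB
N = −174 + 70.76 + 3.02 = −100.22 dBm
SNR = P_sig − N = −66.6 − (−100.22) = 33.62 dB → 33.6 dB

33.6 dB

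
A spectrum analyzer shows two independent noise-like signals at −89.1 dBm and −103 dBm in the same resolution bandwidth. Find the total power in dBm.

−88.9 dBm

Convert to linear, add, convert back:
P₁ = 1.23×10⁻¹² W, P₂ = 5.01×10⁻¹⁴ W
P_tot = 1.28×10⁻¹² W → 10 log₁₀(P_tot / 10⁻³) = −88.9 dBm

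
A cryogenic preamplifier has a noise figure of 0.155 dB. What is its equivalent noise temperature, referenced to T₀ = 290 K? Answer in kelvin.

10.5 K

F = 10^(0.155/10) = 1.03633
T_e = (F − 1)·T₀ = (1.03633 − 1) × 290 = 10.5 K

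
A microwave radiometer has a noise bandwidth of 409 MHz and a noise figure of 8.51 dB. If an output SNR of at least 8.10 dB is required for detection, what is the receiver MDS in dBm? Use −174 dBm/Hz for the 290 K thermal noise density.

Sensitivity = −174 + 10 log₁₀(B) + NF + SNR_min
= −174 + 86.12 + 8.51 + 8.10
= −71.27 dBm → −71.3 dBm

−71.3 dBm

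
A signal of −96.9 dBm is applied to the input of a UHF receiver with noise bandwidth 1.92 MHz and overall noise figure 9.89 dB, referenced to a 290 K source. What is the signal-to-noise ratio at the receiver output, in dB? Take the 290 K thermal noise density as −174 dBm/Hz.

4.4 dB

Noise floor: N = −174 + 10 log₁₀(B) + NF
10 log₁₀(1.92×10⁶) = 62.83 dB
N = −174 + 62.83 + 9.89 = −101.28 dBm
SNR = P_sig − N = −96.9 − (−101.28) = 4.38 dB → 4.4 dB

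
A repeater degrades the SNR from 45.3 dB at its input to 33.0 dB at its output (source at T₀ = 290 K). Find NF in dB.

NF (dB) = SNR_in(dB) − SNR_out(dB) when the source is at T₀
NF = 45.3 − 33.0 = 12.3 dB

12.3 dB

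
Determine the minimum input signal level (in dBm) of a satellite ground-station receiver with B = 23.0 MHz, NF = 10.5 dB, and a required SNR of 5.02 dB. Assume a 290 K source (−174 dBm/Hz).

Sensitivity = −174 + 10 log₁₀(B) + NF + SNR_min
= −174 + 73.62 + 10.5 + 5.02
= −84.86 dBm → −84.9 dBm

−84.9 dBm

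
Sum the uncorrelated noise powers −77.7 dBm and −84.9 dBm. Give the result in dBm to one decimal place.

−76.9 dBm

Convert to linear, add, convert back:
P₁ = 1.70×10⁻¹¹ W, P₂ = 3.24×10⁻¹² W
P_tot = 2.02×10⁻¹¹ W → 10 log₁₀(P_tot / 10⁻³) = −76.9 dBm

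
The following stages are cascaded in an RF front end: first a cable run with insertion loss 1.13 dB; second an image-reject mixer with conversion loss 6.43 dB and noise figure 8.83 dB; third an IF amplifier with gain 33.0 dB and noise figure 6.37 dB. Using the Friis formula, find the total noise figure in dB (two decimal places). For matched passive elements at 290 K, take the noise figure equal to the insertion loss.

Convert to linear (a loss of L dB is a gain of −L dB): F_i = 10^(NF_i/10), G_i = 10^(G_i,dB/10)
  Stage 1: F_1 = 10^(1.13/10) = 1.297, G_1 = 10^(−1.13/10) = 0.7709
  Stage 2: F_2 = 10^(8.83/10) = 7.638, G_2 = 10^(−6.43/10) = 0.2275
  Stage 3: F_3 = 10^(6.37/10) = 4.335, G_3 = 10^(33.0/10) = 1995
Friis cascade:
  F = 1.297 + (7.638 − 1)/0.7709 + (4.335 − 1)/0.1754 = 28.92
NF = 10 log₁₀(28.92) = 14.61 dB

14.61 dB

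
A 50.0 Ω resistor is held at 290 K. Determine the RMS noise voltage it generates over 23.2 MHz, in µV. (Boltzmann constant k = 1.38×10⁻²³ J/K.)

V_n = √(4kTRB)
4kTRB = 4 × 1.38×10⁻²³ × 290 × 5.00×10¹ × 2.32×10⁷ = 1.86×10⁻¹¹ V²
V_n = √(1.86×10⁻¹¹) = 4.31×10⁻⁶ V = 4.31 µV

4.31 µV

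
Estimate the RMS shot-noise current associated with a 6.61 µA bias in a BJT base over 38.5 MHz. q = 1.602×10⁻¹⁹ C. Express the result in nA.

I_n = √(2qI·B)
2qI·B = 2 × 1.602×10⁻¹⁹ × 6.61×10⁻⁶ × 3.85×10⁷ = 8.15×10⁻¹⁷ A²
I_n = √(8.15×10⁻¹⁷) = 9.03×10⁻⁹ A = 9.03 nA

9.03 nA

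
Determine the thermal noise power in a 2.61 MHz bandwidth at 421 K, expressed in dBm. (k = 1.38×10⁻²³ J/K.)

P_n = kTB = 1.38×10⁻²³ × 421 × 2.61×10⁶ = 1.52×10⁻¹⁴ W
In dBm: 10 log₁₀(1.52×10⁻¹⁴ / 10⁻³) = −108.2 dBm

−108.2 dBm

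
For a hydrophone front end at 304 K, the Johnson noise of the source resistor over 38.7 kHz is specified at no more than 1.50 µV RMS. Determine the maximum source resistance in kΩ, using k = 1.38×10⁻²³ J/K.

Johnson–Nyquist: V_n = √(4kTRB) ⇒ R = V_n² / (4kTB)
4kTB = 4 × 1.38×10⁻²³ × 304 × 3.87×10⁴ = 6.49×10⁻¹⁶
R = (1.50×10⁻⁶)² / 6.49×10⁻¹⁶ = 3.46×10³ Ω = 3.46 kΩ

3.46 kΩ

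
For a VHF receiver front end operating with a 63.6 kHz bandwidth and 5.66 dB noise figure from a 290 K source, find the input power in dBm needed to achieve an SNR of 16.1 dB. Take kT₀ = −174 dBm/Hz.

−104.2 dBm

Sensitivity = −174 + 10 log₁₀(B) + NF + SNR_min
= −174 + 48.03 + 5.66 + 16.1
= −104.21 dBm → −104.2 dBm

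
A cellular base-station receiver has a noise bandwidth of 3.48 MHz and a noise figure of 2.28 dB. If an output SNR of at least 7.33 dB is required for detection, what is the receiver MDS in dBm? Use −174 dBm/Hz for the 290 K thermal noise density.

Sensitivity = −174 + 10 log₁₀(B) + NF + SNR_min
= −174 + 65.42 + 2.28 + 7.33
= −98.97 dBm → −99.0 dBm

−99.0 dBm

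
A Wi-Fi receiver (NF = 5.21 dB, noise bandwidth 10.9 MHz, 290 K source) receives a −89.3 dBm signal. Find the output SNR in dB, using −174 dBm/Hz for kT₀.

9.1 dB

Noise floor: N = −174 + 10 log₁₀(B) + NF
10 log₁₀(1.09×10⁷) = 70.37 dB
N = −174 + 70.37 + 5.21 = −98.42 dBm
SNR = P_sig − N = −89.3 − (−98.42) = 9.12 dB → 9.1 dB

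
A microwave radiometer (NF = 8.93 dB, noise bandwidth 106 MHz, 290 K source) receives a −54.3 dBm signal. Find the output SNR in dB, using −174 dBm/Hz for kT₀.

30.5 dB

Noise floor: N = −174 + 10 log₁₀(B) + NF
10 log₁₀(1.06×10⁸) = 80.25 dB
N = −174 + 80.25 + 8.93 = −84.82 dBm
SNR = P_sig − N = −54.3 − (−84.82) = 30.52 dB → 30.5 dB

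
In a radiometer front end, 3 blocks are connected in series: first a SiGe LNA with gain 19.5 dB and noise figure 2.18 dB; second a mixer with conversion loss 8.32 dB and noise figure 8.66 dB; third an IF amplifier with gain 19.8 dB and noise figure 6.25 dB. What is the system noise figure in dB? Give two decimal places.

2.94 dB

Convert to linear (a loss of L dB is a gain of −L dB): F_i = 10^(NF_i/10), G_i = 10^(G_i,dB/10)
  Stage 1: F_1 = 10^(2.18/10) = 1.652, G_1 = 10^(19.5/10) = 89.13
  Stage 2: F_2 = 10^(8.66/10) = 7.345, G_2 = 10^(−8.32/10) = 0.1472
  Stage 3: F_3 = 10^(6.25/10) = 4.217, G_3 = 10^(19.8/10) = 95.50
Friis cascade:
  F = 1.652 + (7.345 − 1)/89.13 + (4.217 − 1)/13.12 = 1.968
NF = 10 log₁₀(1.968) = 2.94 dB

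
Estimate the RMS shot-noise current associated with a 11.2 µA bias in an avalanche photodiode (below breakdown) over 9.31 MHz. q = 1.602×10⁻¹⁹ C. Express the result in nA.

I_n = √(2qI·B)
2qI·B = 2 × 1.602×10⁻¹⁹ × 1.12×10⁻⁵ × 9.31×10⁶ = 3.34×10⁻¹⁷ A²
I_n = √(3.34×10⁻¹⁷) = 5.78×10⁻⁹ A = 5.78 nA

5.78 nA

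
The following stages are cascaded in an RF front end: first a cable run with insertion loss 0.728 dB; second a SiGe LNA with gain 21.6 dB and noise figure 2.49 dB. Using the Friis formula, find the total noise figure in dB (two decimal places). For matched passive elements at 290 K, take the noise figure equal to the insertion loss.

Convert to linear (a loss of L dB is a gain of −L dB): F_i = 10^(NF_i/10), G_i = 10^(G_i,dB/10)
  Stage 1: F_1 = 10^(0.728/10) = 1.182, G_1 = 10^(−0.728/10) = 0.8457
  Stage 2: F_2 = 10^(2.49/10) = 1.774, G_2 = 10^(21.6/10) = 144.5
Friis cascade:
  F = 1.182 + (1.774 − 1)/0.8457 = 2.098
NF = 10 log₁₀(2.098) = 3.22 dB

3.22 dB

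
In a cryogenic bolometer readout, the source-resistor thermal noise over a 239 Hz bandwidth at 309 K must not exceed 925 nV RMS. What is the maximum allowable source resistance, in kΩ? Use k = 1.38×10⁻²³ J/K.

210 kΩ

Johnson–Nyquist: V_n = √(4kTRB) ⇒ R = V_n² / (4kTB)
4kTB = 4 × 1.38×10⁻²³ × 309 × 2.39×10² = 4.08×10⁻¹⁸
R = (9.25×10⁻⁷)² / 4.08×10⁻¹⁸ = 2.10×10⁵ Ω = 210 kΩ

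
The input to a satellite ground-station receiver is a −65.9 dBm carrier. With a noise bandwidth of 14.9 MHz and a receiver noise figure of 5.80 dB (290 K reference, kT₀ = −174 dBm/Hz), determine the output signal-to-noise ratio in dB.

Noise floor: N = −174 + 10 log₁₀(B) + NF
10 log₁₀(1.49×10⁷) = 71.73 dB
N = −174 + 71.73 + 5.80 = −96.47 dBm
SNR = P_sig − N = −65.9 − (−96.47) = 30.57 dB → 30.6 dB

30.6 dB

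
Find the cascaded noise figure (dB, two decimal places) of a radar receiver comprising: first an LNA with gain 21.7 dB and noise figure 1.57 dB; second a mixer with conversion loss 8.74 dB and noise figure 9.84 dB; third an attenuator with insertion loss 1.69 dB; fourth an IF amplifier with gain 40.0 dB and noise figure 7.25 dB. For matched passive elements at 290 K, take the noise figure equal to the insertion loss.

Convert to linear (a loss of L dB is a gain of −L dB): F_i = 10^(NF_i/10), G_i = 10^(G_i,dB/10)
  Stage 1: F_1 = 10^(1.57/10) = 1.435, G_1 = 10^(21.7/10) = 147.9
  Stage 2: F_2 = 10^(9.84/10) = 9.638, G_2 = 10^(−8.74/10) = 0.1337
  Stage 3: F_3 = 10^(1.69/10) = 1.476, G_3 = 10^(−1.69/10) = 0.6776
  Stage 4: F_4 = 10^(7.25/10) = 5.309, G_4 = 10^(40.0/10) = 1.000×10⁴
Friis cascade:
  F = 1.435 + (9.638 − 1)/147.9 + (1.476 − 1)/19.77 + (5.309 − 1)/13.40 = 1.840
NF = 10 log₁₀(1.840) = 2.65 dB

2.65 dB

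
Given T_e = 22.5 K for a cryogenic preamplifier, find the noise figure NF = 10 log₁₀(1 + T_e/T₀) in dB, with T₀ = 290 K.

0.325 dB

F = 1 + T_e/T₀ = 1 + 22.5/290 = 1.07759
NF = 10 log₁₀(1.07759) = 0.325 dB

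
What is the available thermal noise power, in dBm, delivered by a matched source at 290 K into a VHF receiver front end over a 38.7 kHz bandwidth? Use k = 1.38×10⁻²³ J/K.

P_n = kTB = 1.38×10⁻²³ × 290 × 3.87×10⁴ = 1.55×10⁻¹⁶ W
In dBm: 10 log₁₀(1.55×10⁻¹⁶ / 10⁻³) = −128.1 dBm

−128.1 dBm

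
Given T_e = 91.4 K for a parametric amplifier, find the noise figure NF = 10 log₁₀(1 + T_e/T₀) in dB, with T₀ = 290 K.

1.19 dB

F = 1 + T_e/T₀ = 1 + 91.4/290 = 1.31517
NF = 10 log₁₀(1.31517) = 1.19 dB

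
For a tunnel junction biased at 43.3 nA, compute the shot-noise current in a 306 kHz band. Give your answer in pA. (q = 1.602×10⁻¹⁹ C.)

I_n = √(2qI·B)
2qI·B = 2 × 1.602×10⁻¹⁹ × 4.33×10⁻⁸ × 3.06×10⁵ = 4.25×10⁻²¹ A²
I_n = √(4.25×10⁻²¹) = 6.52×10⁻¹¹ A = 65.2 pA

65.2 pA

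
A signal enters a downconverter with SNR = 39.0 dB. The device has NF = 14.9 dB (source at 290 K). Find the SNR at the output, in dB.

24.1 dB

By definition F = SNR_in/SNR_out, so in dB: SNR_out = SNR_in − NF
SNR_out = 39.0 − 14.9 = 24.1 dB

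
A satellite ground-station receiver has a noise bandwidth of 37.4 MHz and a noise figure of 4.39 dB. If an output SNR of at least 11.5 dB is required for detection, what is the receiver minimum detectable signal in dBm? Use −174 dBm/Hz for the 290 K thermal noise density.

Sensitivity = −174 + 10 log₁₀(B) + NF + SNR_min
= −174 + 75.73 + 4.39 + 11.5
= −82.38 dBm → −82.4 dBm

−82.4 dBm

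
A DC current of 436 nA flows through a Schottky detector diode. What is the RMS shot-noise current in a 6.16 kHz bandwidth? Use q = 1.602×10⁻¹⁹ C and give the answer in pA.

29.3 pA

I_n = √(2qI·B)
2qI·B = 2 × 1.602×10⁻¹⁹ × 4.36×10⁻⁷ × 6.16×10³ = 8.61×10⁻²² A²
I_n = √(8.61×10⁻²²) = 2.93×10⁻¹¹ A = 29.3 pA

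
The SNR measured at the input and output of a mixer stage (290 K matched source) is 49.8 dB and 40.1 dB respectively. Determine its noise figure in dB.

9.7 dB

NF (dB) = SNR_in(dB) − SNR_out(dB) when the source is at T₀
NF = 49.8 − 40.1 = 9.7 dB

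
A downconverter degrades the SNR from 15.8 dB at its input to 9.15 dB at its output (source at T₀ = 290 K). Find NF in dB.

6.65 dB

NF (dB) = SNR_in(dB) − SNR_out(dB) when the source is at T₀
NF = 15.8 − 9.15 = 6.65 dB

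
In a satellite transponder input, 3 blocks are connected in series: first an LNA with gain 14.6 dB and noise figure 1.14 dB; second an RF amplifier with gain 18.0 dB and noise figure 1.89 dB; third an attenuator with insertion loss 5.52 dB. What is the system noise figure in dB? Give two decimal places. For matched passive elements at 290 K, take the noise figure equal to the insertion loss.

1.21 dB

Convert to linear (a loss of L dB is a gain of −L dB): F_i = 10^(NF_i/10), G_i = 10^(G_i,dB/10)
  Stage 1: F_1 = 10^(1.14/10) = 1.300, G_1 = 10^(14.6/10) = 28.84
  Stage 2: F_2 = 10^(1.89/10) = 1.545, G_2 = 10^(18.0/10) = 63.10
  Stage 3: F_3 = 10^(5.52/10) = 3.565, G_3 = 10^(−5.52/10) = 0.2805
Friis cascade:
  F = 1.300 + (1.545 − 1)/28.84 + (3.565 − 1)/1820 = 1.320
NF = 10 log₁₀(1.320) = 1.21 dB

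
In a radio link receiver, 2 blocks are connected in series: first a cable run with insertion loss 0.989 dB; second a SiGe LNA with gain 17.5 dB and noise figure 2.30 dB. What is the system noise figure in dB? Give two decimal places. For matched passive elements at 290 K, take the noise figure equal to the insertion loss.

Convert to linear (a loss of L dB is a gain of −L dB): F_i = 10^(NF_i/10), G_i = 10^(G_i,dB/10)
  Stage 1: F_1 = 10^(0.989/10) = 1.256, G_1 = 10^(−0.989/10) = 0.7963
  Stage 2: F_2 = 10^(2.30/10) = 1.698, G_2 = 10^(17.5/10) = 56.23
Friis cascade:
  F = 1.256 + (1.698 − 1)/0.7963 = 2.133
NF = 10 log₁₀(2.133) = 3.29 dB

3.29 dB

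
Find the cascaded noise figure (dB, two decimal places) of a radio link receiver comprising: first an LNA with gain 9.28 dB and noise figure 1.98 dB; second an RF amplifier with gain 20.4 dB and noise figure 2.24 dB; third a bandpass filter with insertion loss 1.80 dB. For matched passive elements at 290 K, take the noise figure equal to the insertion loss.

Convert to linear (a loss of L dB is a gain of −L dB): F_i = 10^(NF_i/10), G_i = 10^(G_i,dB/10)
  Stage 1: F_1 = 10^(1.98/10) = 1.578, G_1 = 10^(9.28/10) = 8.472
  Stage 2: F_2 = 10^(2.24/10) = 1.675, G_2 = 10^(20.4/10) = 109.6
  Stage 3: F_3 = 10^(1.80/10) = 1.514, G_3 = 10^(−1.80/10) = 0.6607
Friis cascade:
  F = 1.578 + (1.675 − 1)/8.472 + (1.514 − 1)/929.0 = 1.658
NF = 10 log₁₀(1.658) = 2.20 dB

2.20 dB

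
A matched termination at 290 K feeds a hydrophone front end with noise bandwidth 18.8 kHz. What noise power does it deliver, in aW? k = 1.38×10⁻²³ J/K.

P_n = kTB = 1.38×10⁻²³ × 290 × 1.88×10⁴ = 7.52×10⁻¹⁷ W = 75.2 aW

75.2 aW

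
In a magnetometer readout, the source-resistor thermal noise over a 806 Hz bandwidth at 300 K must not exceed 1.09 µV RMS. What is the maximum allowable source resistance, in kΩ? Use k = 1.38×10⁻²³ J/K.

89.0 kΩ

Johnson–Nyquist: V_n = √(4kTRB) ⇒ R = V_n² / (4kTB)
4kTB = 4 × 1.38×10⁻²³ × 300 × 8.06×10² = 1.33×10⁻¹⁷
R = (1.09×10⁻⁶)² / 1.33×10⁻¹⁷ = 8.90×10⁴ Ω = 89.0 kΩ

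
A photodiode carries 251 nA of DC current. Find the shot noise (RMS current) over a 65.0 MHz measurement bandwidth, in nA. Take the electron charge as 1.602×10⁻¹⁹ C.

2.29 nA

I_n = √(2qI·B)
2qI·B = 2 × 1.602×10⁻¹⁹ × 2.51×10⁻⁷ × 6.50×10⁷ = 5.23×10⁻¹⁸ A²
I_n = √(5.23×10⁻¹⁸) = 2.29×10⁻⁹ A = 2.29 nA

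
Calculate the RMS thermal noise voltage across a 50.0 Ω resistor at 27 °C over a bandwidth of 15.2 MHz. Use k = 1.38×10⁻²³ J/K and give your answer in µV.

3.55 µV

T = 27 °C + 273.15 = 300.15 K
V_n = √(4kTRB)
4kTRB = 4 × 1.38×10⁻²³ × 300.15 × 5.00×10¹ × 1.52×10⁷ = 1.26×10⁻¹¹ V²
V_n = √(1.26×10⁻¹¹) = 3.55×10⁻⁶ V = 3.55 µV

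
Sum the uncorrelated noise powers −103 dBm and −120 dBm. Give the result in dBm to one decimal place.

−102.9 dBm

Convert to linear, add, convert back:
P₁ = 5.01×10⁻¹⁴ W, P₂ = 1.00×10⁻¹⁵ W
P_tot = 5.11×10⁻¹⁴ W → 10 log₁₀(P_tot / 10⁻³) = −102.9 dBm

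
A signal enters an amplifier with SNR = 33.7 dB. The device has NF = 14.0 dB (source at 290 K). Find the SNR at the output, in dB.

19.7 dB

By definition F = SNR_in/SNR_out, so in dB: SNR_out = SNR_in − NF
SNR_out = 33.7 − 14.0 = 19.7 dB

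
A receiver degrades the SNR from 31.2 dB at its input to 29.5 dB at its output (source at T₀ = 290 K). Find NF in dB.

1.7 dB

NF (dB) = SNR_in(dB) − SNR_out(dB) when the source is at T₀
NF = 31.2 − 29.5 = 1.7 dB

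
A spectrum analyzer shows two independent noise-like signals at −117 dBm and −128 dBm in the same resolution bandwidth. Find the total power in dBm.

Convert to linear, add, convert back:
P₁ = 2.00×10⁻¹⁵ W, P₂ = 1.58×10⁻¹⁶ W
P_tot = 2.15×10⁻¹⁵ W → 10 log₁₀(P_tot / 10⁻³) = −116.7 dBm

−116.7 dBm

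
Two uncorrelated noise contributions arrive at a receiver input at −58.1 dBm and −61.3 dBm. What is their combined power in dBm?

Convert to linear, add, convert back:
P₁ = 1.55×10⁻⁹ W, P₂ = 7.41×10⁻¹⁰ W
P_tot = 2.29×10⁻⁹ W → 10 log₁₀(P_tot / 10⁻³) = −56.4 dBm

−56.4 dBm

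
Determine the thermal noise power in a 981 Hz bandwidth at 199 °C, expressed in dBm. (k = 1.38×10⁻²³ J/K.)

−141.9 dBm

T = 199 °C + 273.15 = 472.15 K
P_n = kTB = 1.38×10⁻²³ × 472.15 × 9.81×10² = 6.39×10⁻¹⁸ W
In dBm: 10 log₁₀(6.39×10⁻¹⁸ / 10⁻³) = −141.9 dBm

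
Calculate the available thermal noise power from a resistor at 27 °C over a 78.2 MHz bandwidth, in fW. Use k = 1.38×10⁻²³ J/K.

T = 27 °C + 273.15 = 300.15 K
P_n = kTB = 1.38×10⁻²³ × 300.15 × 7.82×10⁷ = 3.24×10⁻¹³ W = 324 fW

324 fW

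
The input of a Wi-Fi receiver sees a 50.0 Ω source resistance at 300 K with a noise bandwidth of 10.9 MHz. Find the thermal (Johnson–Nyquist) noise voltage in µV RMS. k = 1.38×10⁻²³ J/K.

3.00 µV

V_n = √(4kTRB)
4kTRB = 4 × 1.38×10⁻²³ × 300 × 5.00×10¹ × 1.09×10⁷ = 9.03×10⁻¹² V²
V_n = √(9.03×10⁻¹²) = 3.00×10⁻⁶ V = 3.00 µV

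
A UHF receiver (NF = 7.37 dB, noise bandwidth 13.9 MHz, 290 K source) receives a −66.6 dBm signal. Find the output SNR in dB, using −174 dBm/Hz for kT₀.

Noise floor: N = −174 + 10 log₁₀(B) + NF
10 log₁₀(1.39×10⁷) = 71.43 dB
N = −174 + 71.43 + 7.37 = −95.20 dBm
SNR = P_sig − N = −66.6 − (−95.20) = 28.60 dB → 28.6 dB

28.6 dB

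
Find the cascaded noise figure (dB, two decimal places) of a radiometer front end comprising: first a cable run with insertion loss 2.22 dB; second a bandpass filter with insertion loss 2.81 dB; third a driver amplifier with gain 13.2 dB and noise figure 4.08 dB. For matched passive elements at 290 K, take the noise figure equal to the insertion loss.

Convert to linear (a loss of L dB is a gain of −L dB): F_i = 10^(NF_i/10), G_i = 10^(G_i,dB/10)
  Stage 1: F_1 = 10^(2.22/10) = 1.667, G_1 = 10^(−2.22/10) = 0.5998
  Stage 2: F_2 = 10^(2.81/10) = 1.910, G_2 = 10^(−2.81/10) = 0.5236
  Stage 3: F_3 = 10^(4.08/10) = 2.559, G_3 = 10^(13.2/10) = 20.89
Friis cascade:
  F = 1.667 + (1.910 − 1)/0.5998 + (2.559 − 1)/0.3141 = 8.147
NF = 10 log₁₀(8.147) = 9.11 dB

9.11 dB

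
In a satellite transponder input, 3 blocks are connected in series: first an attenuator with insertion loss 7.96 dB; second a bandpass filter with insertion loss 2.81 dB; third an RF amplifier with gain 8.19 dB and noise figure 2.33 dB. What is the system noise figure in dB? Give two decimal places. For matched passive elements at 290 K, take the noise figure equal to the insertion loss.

Convert to linear (a loss of L dB is a gain of −L dB): F_i = 10^(NF_i/10), G_i = 10^(G_i,dB/10)
  Stage 1: F_1 = 10^(7.96/10) = 6.252, G_1 = 10^(−7.96/10) = 0.1600
  Stage 2: F_2 = 10^(2.81/10) = 1.910, G_2 = 10^(−2.81/10) = 0.5236
  Stage 3: F_3 = 10^(2.33/10) = 1.710, G_3 = 10^(8.19/10) = 6.592
Friis cascade:
  F = 6.252 + (1.910 − 1)/0.1600 + (1.710 − 1)/0.08375 = 20.42
NF = 10 log₁₀(20.42) = 13.10 dB

13.10 dB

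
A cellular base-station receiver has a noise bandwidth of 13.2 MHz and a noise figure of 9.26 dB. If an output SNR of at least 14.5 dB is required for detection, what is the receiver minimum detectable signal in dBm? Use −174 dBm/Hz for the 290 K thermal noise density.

Sensitivity = −174 + 10 log₁₀(B) + NF + SNR_min
= −174 + 71.21 + 9.26 + 14.5
= −79.03 dBm → −79.0 dBm

−79.0 dBm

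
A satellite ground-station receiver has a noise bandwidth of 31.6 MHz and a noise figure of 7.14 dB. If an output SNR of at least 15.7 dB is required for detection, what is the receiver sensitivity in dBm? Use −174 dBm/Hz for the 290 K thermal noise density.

−76.2 dBm

Sensitivity = −174 + 10 log₁₀(B) + NF + SNR_min
= −174 + 75 + 7.14 + 15.7
= −76.16 dBm → −76.2 dBm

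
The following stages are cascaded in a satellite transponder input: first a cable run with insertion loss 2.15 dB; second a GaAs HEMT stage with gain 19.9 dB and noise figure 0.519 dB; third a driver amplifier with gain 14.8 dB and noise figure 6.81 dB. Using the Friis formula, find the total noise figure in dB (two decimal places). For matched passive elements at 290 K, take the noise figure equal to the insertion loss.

Convert to linear (a loss of L dB is a gain of −L dB): F_i = 10^(NF_i/10), G_i = 10^(G_i,dB/10)
  Stage 1: F_1 = 10^(2.15/10) = 1.641, G_1 = 10^(−2.15/10) = 0.6095
  Stage 2: F_2 = 10^(0.519/10) = 1.127, G_2 = 10^(19.9/10) = 97.72
  Stage 3: F_3 = 10^(6.81/10) = 4.797, G_3 = 10^(14.8/10) = 30.20
Friis cascade:
  F = 1.641 + (1.127 − 1)/0.6095 + (4.797 − 1)/59.57 = 1.913
NF = 10 log₁₀(1.913) = 2.82 dB

2.82 dB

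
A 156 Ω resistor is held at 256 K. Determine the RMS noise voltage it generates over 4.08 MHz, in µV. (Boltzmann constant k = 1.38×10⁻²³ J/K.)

V_n = √(4kTRB)
4kTRB = 4 × 1.38×10⁻²³ × 256 × 1.56×10² × 4.08×10⁶ = 8.99×10⁻¹² V²
V_n = √(8.99×10⁻¹²) = 3.00×10⁻⁶ V = 3.00 µV

3.00 µV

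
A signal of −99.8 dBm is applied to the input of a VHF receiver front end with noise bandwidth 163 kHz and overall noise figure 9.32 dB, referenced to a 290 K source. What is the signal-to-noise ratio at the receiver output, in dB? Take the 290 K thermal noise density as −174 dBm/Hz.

12.8 dB

Noise floor: N = −174 + 10 log₁₀(B) + NF
10 log₁₀(1.63×10⁵) = 52.12 dB
N = −174 + 52.12 + 9.32 = −112.56 dBm
SNR = P_sig − N = −99.8 − (−112.56) = 12.76 dB → 12.8 dB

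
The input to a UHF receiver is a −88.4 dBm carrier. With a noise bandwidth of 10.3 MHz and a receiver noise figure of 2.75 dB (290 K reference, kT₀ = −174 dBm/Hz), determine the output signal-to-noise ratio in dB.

Noise floor: N = −174 + 10 log₁₀(B) + NF
10 log₁₀(1.03×10⁷) = 70.13 dB
N = −174 + 70.13 + 2.75 = −101.12 dBm
SNR = P_sig − N = −88.4 − (−101.12) = 12.72 dB → 12.7 dB

12.7 dB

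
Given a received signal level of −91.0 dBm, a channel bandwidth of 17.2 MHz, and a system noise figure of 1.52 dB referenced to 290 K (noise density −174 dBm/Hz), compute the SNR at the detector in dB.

9.1 dB

Noise floor: N = −174 + 10 log₁₀(B) + NF
10 log₁₀(1.72×10⁷) = 72.36 dB
N = −174 + 72.36 + 1.52 = −100.12 dBm
SNR = P_sig − N = −91.0 − (−100.12) = 9.12 dB → 9.1 dB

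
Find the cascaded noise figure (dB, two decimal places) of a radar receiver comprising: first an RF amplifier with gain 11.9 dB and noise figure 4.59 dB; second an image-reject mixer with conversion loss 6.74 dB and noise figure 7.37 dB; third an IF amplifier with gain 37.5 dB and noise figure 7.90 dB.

Convert to linear (a loss of L dB is a gain of −L dB): F_i = 10^(NF_i/10), G_i = 10^(G_i,dB/10)
  Stage 1: F_1 = 10^(4.59/10) = 2.877, G_1 = 10^(11.9/10) = 15.49
  Stage 2: F_2 = 10^(7.37/10) = 5.458, G_2 = 10^(−6.74/10) = 0.2118
  Stage 3: F_3 = 10^(7.90/10) = 6.166, G_3 = 10^(37.5/10) = 5623
Friis cascade:
  F = 2.877 + (5.458 − 1)/15.49 + (6.166 − 1)/3.281 = 4.740
NF = 10 log₁₀(4.740) = 6.76 dB

6.76 dB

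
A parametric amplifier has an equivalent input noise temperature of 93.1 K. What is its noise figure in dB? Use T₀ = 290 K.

1.21 dB

F = 1 + T_e/T₀ = 1 + 93.1/290 = 1.32103
NF = 10 log₁₀(1.32103) = 1.21 dB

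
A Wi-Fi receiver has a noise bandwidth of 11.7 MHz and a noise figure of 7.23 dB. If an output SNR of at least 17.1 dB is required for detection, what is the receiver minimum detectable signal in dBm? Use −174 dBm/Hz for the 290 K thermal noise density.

Sensitivity = −174 + 10 log₁₀(B) + NF + SNR_min
= −174 + 70.68 + 7.23 + 17.1
= −78.99 dBm → −79.0 dBm

−79.0 dBm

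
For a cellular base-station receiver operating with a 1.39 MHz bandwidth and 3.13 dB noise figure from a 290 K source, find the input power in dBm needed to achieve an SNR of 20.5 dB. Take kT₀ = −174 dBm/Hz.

−88.9 dBm

Sensitivity = −174 + 10 log₁₀(B) + NF + SNR_min
= −174 + 61.43 + 3.13 + 20.5
= −88.94 dBm → −88.9 dBm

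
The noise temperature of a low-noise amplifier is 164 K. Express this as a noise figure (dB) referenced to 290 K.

1.95 dB

F = 1 + T_e/T₀ = 1 + 164/290 = 1.56552
NF = 10 log₁₀(1.56552) = 1.95 dB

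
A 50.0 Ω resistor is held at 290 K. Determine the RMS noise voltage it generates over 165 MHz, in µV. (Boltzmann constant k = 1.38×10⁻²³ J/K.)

11.5 µV

V_n = √(4kTRB)
4kTRB = 4 × 1.38×10⁻²³ × 290 × 5.00×10¹ × 1.65×10⁸ = 1.32×10⁻¹⁰ V²
V_n = √(1.32×10⁻¹⁰) = 1.15×10⁻⁵ V = 11.5 µV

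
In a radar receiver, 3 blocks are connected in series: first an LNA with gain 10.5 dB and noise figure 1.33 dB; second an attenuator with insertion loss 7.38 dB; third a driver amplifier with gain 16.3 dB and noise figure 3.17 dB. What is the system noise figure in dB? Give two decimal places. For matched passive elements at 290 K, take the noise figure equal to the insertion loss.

Convert to linear (a loss of L dB is a gain of −L dB): F_i = 10^(NF_i/10), G_i = 10^(G_i,dB/10)
  Stage 1: F_1 = 10^(1.33/10) = 1.358, G_1 = 10^(10.5/10) = 11.22
  Stage 2: F_2 = 10^(7.38/10) = 5.470, G_2 = 10^(−7.38/10) = 0.1828
  Stage 3: F_3 = 10^(3.17/10) = 2.075, G_3 = 10^(16.3/10) = 42.66
Friis cascade:
  F = 1.358 + (5.470 − 1)/11.22 + (2.075 − 1)/2.051 = 2.281
NF = 10 log₁₀(2.281) = 3.58 dB

3.58 dB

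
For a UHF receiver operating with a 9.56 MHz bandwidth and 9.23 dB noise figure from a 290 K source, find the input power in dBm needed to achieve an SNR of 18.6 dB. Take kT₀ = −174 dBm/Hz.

Sensitivity = −174 + 10 log₁₀(B) + NF + SNR_min
= −174 + 69.8 + 9.23 + 18.6
= −76.37 dBm → −76.4 dBm

−76.4 dBm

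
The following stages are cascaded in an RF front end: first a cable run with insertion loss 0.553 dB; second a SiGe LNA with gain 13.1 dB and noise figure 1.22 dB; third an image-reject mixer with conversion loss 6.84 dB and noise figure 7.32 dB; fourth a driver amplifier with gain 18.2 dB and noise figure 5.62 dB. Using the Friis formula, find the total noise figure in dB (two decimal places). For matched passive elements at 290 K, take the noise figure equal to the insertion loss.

Convert to linear (a loss of L dB is a gain of −L dB): F_i = 10^(NF_i/10), G_i = 10^(G_i,dB/10)
  Stage 1: F_1 = 10^(0.553/10) = 1.136, G_1 = 10^(−0.553/10) = 0.8804
  Stage 2: F_2 = 10^(1.22/10) = 1.324, G_2 = 10^(13.1/10) = 20.42
  Stage 3: F_3 = 10^(7.32/10) = 5.395, G_3 = 10^(−6.84/10) = 0.2070
  Stage 4: F_4 = 10^(5.62/10) = 3.648, G_4 = 10^(18.2/10) = 66.07
Friis cascade:
  F = 1.136 + (1.324 − 1)/0.8804 + (5.395 − 1)/17.98 + (3.648 − 1)/3.721 = 2.460
NF = 10 log₁₀(2.460) = 3.91 dB

3.91 dB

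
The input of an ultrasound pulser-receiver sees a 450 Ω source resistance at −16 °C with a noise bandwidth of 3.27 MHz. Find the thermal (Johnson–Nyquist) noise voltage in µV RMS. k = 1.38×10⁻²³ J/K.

4.57 µV

T = −16 °C + 273.15 = 257.15 K
V_n = √(4kTRB)
4kTRB = 4 × 1.38×10⁻²³ × 257.15 × 4.50×10² × 3.27×10⁶ = 2.09×10⁻¹¹ V²
V_n = √(2.09×10⁻¹¹) = 4.57×10⁻⁶ V = 4.57 µV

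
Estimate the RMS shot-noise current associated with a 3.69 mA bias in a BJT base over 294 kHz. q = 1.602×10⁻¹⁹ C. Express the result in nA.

18.6 nA

I_n = √(2qI·B)
2qI·B = 2 × 1.602×10⁻¹⁹ × 3.69×10⁻³ × 2.94×10⁵ = 3.48×10⁻¹⁶ A²
I_n = √(3.48×10⁻¹⁶) = 1.86×10⁻⁸ A = 18.6 nA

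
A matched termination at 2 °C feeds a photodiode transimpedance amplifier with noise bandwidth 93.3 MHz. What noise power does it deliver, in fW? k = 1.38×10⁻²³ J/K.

T = 2 °C + 273.15 = 275.15 K
P_n = kTB = 1.38×10⁻²³ × 275.15 × 9.33×10⁷ = 3.54×10⁻¹³ W = 354 fW

354 fW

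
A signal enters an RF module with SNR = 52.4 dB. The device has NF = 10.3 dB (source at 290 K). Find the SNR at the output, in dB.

By definition F = SNR_in/SNR_out, so in dB: SNR_out = SNR_in − NF
SNR_out = 52.4 − 10.3 = 42.1 dB

42.1 dB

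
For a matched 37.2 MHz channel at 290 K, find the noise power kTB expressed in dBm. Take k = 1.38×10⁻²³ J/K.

P_n = kTB = 1.38×10⁻²³ × 290 × 3.72×10⁷ = 1.49×10⁻¹³ W
In dBm: 10 log₁₀(1.49×10⁻¹³ / 10⁻³) = −98.3 dBm

−98.3 dBm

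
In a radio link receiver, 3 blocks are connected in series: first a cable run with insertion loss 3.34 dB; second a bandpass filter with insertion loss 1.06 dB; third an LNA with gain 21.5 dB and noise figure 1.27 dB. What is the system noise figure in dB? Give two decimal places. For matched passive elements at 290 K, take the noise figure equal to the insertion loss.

Convert to linear (a loss of L dB is a gain of −L dB): F_i = 10^(NF_i/10), G_i = 10^(G_i,dB/10)
  Stage 1: F_1 = 10^(3.34/10) = 2.158, G_1 = 10^(−3.34/10) = 0.4634
  Stage 2: F_2 = 10^(1.06/10) = 1.276, G_2 = 10^(−1.06/10) = 0.7834
  Stage 3: F_3 = 10^(1.27/10) = 1.340, G_3 = 10^(21.5/10) = 141.3
Friis cascade:
  F = 2.158 + (1.276 − 1)/0.4634 + (1.340 − 1)/0.3631 = 3.690
NF = 10 log₁₀(3.690) = 5.67 dB

5.67 dB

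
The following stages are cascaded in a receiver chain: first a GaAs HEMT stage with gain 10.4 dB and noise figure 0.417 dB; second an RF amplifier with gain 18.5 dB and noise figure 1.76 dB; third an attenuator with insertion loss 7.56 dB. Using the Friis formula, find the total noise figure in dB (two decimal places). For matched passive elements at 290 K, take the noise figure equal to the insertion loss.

0.62 dB

Convert to linear (a loss of L dB is a gain of −L dB): F_i = 10^(NF_i/10), G_i = 10^(G_i,dB/10)
  Stage 1: F_1 = 10^(0.417/10) = 1.101, G_1 = 10^(10.4/10) = 10.96
  Stage 2: F_2 = 10^(1.76/10) = 1.500, G_2 = 10^(18.5/10) = 70.79
  Stage 3: F_3 = 10^(7.56/10) = 5.702, G_3 = 10^(−7.56/10) = 0.1754
Friis cascade:
  F = 1.101 + (1.500 − 1)/10.96 + (5.702 − 1)/776.2 = 1.152
NF = 10 log₁₀(1.152) = 0.62 dB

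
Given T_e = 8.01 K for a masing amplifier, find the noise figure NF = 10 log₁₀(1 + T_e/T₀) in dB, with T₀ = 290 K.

F = 1 + T_e/T₀ = 1 + 8.01/290 = 1.02762
NF = 10 log₁₀(1.02762) = 0.118 dB

0.118 dB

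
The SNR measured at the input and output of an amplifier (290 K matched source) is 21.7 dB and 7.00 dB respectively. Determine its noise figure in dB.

NF (dB) = SNR_in(dB) − SNR_out(dB) when the source is at T₀
NF = 21.7 − 7.00 = 14.70 dB

14.70 dB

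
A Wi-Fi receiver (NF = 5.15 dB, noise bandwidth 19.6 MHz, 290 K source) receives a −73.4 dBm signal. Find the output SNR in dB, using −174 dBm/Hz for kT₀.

Noise floor: N = −174 + 10 log₁₀(B) + NF
10 log₁₀(1.96×10⁷) = 72.92 dB
N = −174 + 72.92 + 5.15 = −95.93 dBm
SNR = P_sig − N = −73.4 − (−95.93) = 22.53 dB → 22.5 dB

22.5 dB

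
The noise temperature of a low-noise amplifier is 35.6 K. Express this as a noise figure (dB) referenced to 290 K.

F = 1 + T_e/T₀ = 1 + 35.6/290 = 1.12276
NF = 10 log₁₀(1.12276) = 0.503 dB

0.503 dB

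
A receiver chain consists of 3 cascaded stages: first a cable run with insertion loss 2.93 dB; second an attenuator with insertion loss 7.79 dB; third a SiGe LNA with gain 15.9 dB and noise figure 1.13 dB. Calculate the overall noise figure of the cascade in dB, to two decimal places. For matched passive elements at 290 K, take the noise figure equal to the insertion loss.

Convert to linear (a loss of L dB is a gain of −L dB): F_i = 10^(NF_i/10), G_i = 10^(G_i,dB/10)
  Stage 1: F_1 = 10^(2.93/10) = 1.963, G_1 = 10^(−2.93/10) = 0.5093
  Stage 2: F_2 = 10^(7.79/10) = 6.012, G_2 = 10^(−7.79/10) = 0.1663
  Stage 3: F_3 = 10^(1.13/10) = 1.297, G_3 = 10^(15.9/10) = 38.90
Friis cascade:
  F = 1.963 + (6.012 − 1)/0.5093 + (1.297 − 1)/0.08472 = 15.31
NF = 10 log₁₀(15.31) = 11.85 dB

11.85 dB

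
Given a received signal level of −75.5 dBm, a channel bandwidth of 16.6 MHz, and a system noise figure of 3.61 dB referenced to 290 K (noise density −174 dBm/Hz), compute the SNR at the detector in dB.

22.7 dB

Noise floor: N = −174 + 10 log₁₀(B) + NF
10 log₁₀(1.66×10⁷) = 72.2 dB
N = −174 + 72.2 + 3.61 = −98.19 dBm
SNR = P_sig − N = −75.5 − (−98.19) = 22.69 dB → 22.7 dB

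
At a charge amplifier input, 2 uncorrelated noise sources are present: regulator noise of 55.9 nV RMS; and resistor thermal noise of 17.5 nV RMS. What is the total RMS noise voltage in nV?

Uncorrelated sources add in power (mean-square): V_tot = √(ΣV_i²)
V_tot = √[(5.59×10⁻⁸)² + (1.75×10⁻⁸)²] = 5.86×10⁻⁸ V = 58.6 nV

58.6 nV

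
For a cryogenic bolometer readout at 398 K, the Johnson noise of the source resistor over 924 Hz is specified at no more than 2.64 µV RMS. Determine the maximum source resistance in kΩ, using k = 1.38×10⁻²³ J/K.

343 kΩ

Johnson–Nyquist: V_n = √(4kTRB) ⇒ R = V_n² / (4kTB)
4kTB = 4 × 1.38×10⁻²³ × 398 × 9.24×10² = 2.03×10⁻¹⁷
R = (2.64×10⁻⁶)² / 2.03×10⁻¹⁷ = 3.43×10⁵ Ω = 343 kΩ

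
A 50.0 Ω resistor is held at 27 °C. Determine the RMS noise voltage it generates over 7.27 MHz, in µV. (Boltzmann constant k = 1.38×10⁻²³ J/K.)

T = 27 °C + 273.15 = 300.15 K
V_n = √(4kTRB)
4kTRB = 4 × 1.38×10⁻²³ × 300.15 × 5.00×10¹ × 7.27×10⁶ = 6.02×10⁻¹² V²
V_n = √(6.02×10⁻¹²) = 2.45×10⁻⁶ V = 2.45 µV

2.45 µV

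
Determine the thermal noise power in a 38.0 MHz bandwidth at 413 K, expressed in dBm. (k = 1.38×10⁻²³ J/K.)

P_n = kTB = 1.38×10⁻²³ × 413 × 3.80×10⁷ = 2.17×10⁻¹³ W
In dBm: 10 log₁₀(2.17×10⁻¹³ / 10⁻³) = −96.6 dBm

−96.6 dBm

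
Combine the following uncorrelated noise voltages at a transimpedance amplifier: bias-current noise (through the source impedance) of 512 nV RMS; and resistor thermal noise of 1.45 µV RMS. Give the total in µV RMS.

Uncorrelated sources add in power (mean-square): V_tot = √(ΣV_i²)
V_tot = √[(5.12×10⁻⁷)² + (1.45×10⁻⁶)²] = 1.54×10⁻⁶ V = 1.54 µV

1.54 µV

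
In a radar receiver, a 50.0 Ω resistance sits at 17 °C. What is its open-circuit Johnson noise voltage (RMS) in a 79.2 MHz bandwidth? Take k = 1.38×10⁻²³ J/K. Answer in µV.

T = 17 °C + 273.15 = 290.15 K
V_n = √(4kTRB)
4kTRB = 4 × 1.38×10⁻²³ × 290.15 × 5.00×10¹ × 7.92×10⁷ = 6.34×10⁻¹¹ V²
V_n = √(6.34×10⁻¹¹) = 7.96×10⁻⁶ V = 7.96 µV

7.96 µV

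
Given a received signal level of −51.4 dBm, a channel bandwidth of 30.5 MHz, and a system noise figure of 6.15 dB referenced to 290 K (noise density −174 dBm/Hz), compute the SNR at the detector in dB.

Noise floor: N = −174 + 10 log₁₀(B) + NF
10 log₁₀(3.05×10⁷) = 74.84 dB
N = −174 + 74.84 + 6.15 = −93.01 dBm
SNR = P_sig − N = −51.4 − (−93.01) = 41.61 dB → 41.6 dB

41.6 dB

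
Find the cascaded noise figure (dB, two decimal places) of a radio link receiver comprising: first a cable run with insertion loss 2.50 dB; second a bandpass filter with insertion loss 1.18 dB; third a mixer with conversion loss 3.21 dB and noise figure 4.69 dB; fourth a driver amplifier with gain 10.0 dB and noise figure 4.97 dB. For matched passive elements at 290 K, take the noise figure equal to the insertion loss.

Convert to linear (a loss of L dB is a gain of −L dB): F_i = 10^(NF_i/10), G_i = 10^(G_i,dB/10)
  Stage 1: F_1 = 10^(2.50/10) = 1.778, G_1 = 10^(−2.50/10) = 0.5623
  Stage 2: F_2 = 10^(1.18/10) = 1.312, G_2 = 10^(−1.18/10) = 0.7621
  Stage 3: F_3 = 10^(4.69/10) = 2.944, G_3 = 10^(−3.21/10) = 0.4775
  Stage 4: F_4 = 10^(4.97/10) = 3.141, G_4 = 10^(10.0/10) = 10.00
Friis cascade:
  F = 1.778 + (1.312 − 1)/0.5623 + (2.944 − 1)/0.4285 + (3.141 − 1)/0.2046 = 17.33
NF = 10 log₁₀(17.33) = 12.39 dB

12.39 dB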